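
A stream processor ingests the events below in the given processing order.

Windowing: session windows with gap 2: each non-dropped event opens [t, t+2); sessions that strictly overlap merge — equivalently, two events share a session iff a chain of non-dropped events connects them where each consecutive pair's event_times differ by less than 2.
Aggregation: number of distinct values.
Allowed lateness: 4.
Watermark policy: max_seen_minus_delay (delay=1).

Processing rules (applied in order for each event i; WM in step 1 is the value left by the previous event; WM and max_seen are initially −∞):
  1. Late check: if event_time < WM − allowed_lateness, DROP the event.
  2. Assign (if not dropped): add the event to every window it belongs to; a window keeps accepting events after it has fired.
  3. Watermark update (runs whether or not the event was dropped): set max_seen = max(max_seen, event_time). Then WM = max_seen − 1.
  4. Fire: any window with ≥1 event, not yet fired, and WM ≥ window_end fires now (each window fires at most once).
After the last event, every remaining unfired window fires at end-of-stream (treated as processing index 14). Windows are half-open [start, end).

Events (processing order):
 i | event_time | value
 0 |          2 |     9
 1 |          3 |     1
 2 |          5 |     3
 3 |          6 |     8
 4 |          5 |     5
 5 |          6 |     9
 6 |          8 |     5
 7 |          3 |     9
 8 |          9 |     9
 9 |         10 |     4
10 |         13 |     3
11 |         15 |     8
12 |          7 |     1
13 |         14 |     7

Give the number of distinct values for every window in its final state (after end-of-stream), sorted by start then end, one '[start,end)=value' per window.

[2,5)=2 [5,8)=4 [8,12)=3 [13,17)=3

i=0 t=2 v=9: → [2,4); WM=1
i=1 t=3 v=1: → [2,5); WM=2
i=2 t=5 v=3: → [5,7); WM=4
i=3 t=6 v=8: → [5,8); WM=5
i=4 t=5 v=5: → [5,8); WM=5
i=5 t=6 v=9: → [5,8); WM=5
i=6 t=8 v=5: → [8,10); WM=7
i=7 t=3 v=9: → [2,5); WM=7
i=8 t=9 v=9: → [8,11); WM=8
i=9 t=10 v=4: → [8,12); WM=9
i=10 t=13 v=3: → [13,15); WM=12
i=11 t=15 v=8: → [15,17); WM=14
i=12 t=7 v=1: DROP (t<14-4); WM=14
i=13 t=14 v=7: → [13,17); WM=14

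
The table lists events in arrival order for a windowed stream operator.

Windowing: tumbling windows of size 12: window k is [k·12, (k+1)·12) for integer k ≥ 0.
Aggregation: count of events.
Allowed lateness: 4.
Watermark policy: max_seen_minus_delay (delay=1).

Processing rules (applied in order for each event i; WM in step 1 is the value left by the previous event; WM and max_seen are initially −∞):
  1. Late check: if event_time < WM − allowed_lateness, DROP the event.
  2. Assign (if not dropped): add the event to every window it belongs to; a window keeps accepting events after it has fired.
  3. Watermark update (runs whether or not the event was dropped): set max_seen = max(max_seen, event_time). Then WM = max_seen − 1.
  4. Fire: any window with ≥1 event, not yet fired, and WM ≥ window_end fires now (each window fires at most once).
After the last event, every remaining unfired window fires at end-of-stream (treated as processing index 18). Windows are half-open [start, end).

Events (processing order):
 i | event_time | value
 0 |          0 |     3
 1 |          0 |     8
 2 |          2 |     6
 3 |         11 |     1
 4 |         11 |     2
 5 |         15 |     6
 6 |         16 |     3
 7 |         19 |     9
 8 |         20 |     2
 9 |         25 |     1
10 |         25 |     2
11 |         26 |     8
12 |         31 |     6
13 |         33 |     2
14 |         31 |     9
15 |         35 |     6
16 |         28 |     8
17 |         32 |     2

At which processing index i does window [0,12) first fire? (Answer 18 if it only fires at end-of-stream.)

5

i=0 t=0 v=3: → [0,12); WM=-1
i=1 t=0 v=8: → [0,12); WM=-1
i=2 t=2 v=6: → [0,12); WM=1
i=3 t=11 v=1: → [0,12); WM=10
i=4 t=11 v=2: → [0,12); WM=10
i=5 t=15 v=6: → [12,24); WM=14; [0,12) fires=5
i=6 t=16 v=3: → [12,24); WM=15
i=7 t=19 v=9: → [12,24); WM=18
i=8 t=20 v=2: → [12,24); WM=19
i=9 t=25 v=1: → [24,36); WM=24; [12,24) fires=4
i=10 t=25 v=2: → [24,36); WM=24
i=11 t=26 v=8: → [24,36); WM=25
i=12 t=31 v=6: → [24,36); WM=30
i=13 t=33 v=2: → [24,36); WM=32
i=14 t=31 v=9: → [24,36); WM=32
i=15 t=35 v=6: → [24,36); WM=34
i=16 t=28 v=8: DROP (t<34-4); WM=34
i=17 t=32 v=2: → [24,36); WM=34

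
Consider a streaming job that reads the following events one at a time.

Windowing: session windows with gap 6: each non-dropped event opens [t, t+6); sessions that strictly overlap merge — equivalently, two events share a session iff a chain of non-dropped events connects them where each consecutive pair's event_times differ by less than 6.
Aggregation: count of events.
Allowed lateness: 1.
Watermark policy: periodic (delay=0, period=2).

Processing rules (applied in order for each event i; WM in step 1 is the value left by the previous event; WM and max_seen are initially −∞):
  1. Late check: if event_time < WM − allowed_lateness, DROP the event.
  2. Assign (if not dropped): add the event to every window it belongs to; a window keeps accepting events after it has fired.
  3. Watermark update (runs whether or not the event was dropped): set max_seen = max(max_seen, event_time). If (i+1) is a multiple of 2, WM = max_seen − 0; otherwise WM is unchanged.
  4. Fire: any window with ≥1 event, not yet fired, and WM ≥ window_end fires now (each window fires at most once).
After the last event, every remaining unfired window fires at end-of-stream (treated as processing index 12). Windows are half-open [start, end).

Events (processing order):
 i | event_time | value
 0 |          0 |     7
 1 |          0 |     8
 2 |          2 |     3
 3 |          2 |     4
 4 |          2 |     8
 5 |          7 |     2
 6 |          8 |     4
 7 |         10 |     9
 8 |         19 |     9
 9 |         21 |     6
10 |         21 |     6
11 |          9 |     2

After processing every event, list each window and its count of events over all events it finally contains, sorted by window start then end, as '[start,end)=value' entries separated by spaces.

i=0 t=0 v=7: → [0,6); WM=−∞
i=1 t=0 v=8: → [0,6); WM=0
i=2 t=2 v=3: → [0,8); WM=0
i=3 t=2 v=4: → [0,8); WM=2
i=4 t=2 v=8: → [0,8); WM=2
i=5 t=7 v=2: → [0,13); WM=7
i=6 t=8 v=4: → [0,14); WM=7
i=7 t=10 v=9: → [0,16); WM=10
i=8 t=19 v=9: → [19,25); WM=10
i=9 t=21 v=6: → [19,27); WM=21
i=10 t=21 v=6: → [19,27); WM=21
i=11 t=9 v=2: DROP (t<21-1); WM=21

[0,16)=8 [19,27)=3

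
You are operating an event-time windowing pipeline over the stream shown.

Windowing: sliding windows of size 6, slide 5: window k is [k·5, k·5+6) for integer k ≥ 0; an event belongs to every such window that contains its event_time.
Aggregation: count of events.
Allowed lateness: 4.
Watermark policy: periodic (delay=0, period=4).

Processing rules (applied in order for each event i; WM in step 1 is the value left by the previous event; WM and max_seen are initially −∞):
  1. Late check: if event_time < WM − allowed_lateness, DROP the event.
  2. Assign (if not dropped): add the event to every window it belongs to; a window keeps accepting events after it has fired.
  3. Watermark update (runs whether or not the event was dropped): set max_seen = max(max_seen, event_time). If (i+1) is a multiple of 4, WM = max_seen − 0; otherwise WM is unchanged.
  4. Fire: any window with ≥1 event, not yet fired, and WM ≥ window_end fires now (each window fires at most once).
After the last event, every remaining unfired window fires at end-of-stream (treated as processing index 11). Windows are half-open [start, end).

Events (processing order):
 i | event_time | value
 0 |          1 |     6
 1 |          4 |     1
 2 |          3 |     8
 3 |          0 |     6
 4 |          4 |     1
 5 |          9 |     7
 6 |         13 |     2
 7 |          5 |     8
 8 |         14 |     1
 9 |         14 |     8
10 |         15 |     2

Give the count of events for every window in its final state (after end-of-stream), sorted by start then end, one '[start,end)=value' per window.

[0,6)=6 [5,11)=2 [10,16)=4 [15,21)=1

i=0 t=1 v=6: → [0,6); WM=−∞
i=1 t=4 v=1: → [0,6); WM=−∞
i=2 t=3 v=8: → [0,6); WM=−∞
i=3 t=0 v=6: → [0,6); WM=4
i=4 t=4 v=1: → [0,6); WM=4
i=5 t=9 v=7: → [5,11); WM=4
i=6 t=13 v=2: → [10,16); WM=4
i=7 t=5 v=8: → [5,11),[0,6); WM=13; [0,6) fires=6 [5,11) fires=2
i=8 t=14 v=1: → [10,16); WM=13
i=9 t=14 v=8: → [10,16); WM=13
i=10 t=15 v=2: → [15,21),[10,16); WM=13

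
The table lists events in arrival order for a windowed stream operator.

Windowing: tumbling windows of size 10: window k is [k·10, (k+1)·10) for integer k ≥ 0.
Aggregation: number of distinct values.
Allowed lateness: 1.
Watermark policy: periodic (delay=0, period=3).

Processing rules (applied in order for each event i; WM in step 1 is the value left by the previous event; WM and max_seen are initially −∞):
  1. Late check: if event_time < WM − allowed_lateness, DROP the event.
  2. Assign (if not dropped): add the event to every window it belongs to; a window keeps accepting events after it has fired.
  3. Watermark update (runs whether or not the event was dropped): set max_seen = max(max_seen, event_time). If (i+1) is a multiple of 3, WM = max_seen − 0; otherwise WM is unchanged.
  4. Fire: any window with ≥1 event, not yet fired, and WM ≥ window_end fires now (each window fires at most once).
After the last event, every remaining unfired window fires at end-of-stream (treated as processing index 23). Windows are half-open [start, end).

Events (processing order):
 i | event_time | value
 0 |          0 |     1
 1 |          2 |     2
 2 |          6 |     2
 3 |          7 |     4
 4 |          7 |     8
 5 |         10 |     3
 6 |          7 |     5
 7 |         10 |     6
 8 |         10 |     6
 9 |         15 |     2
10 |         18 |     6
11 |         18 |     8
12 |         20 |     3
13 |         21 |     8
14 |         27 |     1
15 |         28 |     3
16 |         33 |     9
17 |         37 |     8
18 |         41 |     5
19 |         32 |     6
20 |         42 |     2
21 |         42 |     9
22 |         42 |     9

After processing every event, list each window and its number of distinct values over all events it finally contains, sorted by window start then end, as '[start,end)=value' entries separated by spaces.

[0,10)=4 [10,20)=4 [20,30)=3 [30,40)=2 [40,50)=3

i=0 t=0 v=1: → [0,10); WM=−∞
i=1 t=2 v=2: → [0,10); WM=−∞
i=2 t=6 v=2: → [0,10); WM=6
i=3 t=7 v=4: → [0,10); WM=6
i=4 t=7 v=8: → [0,10); WM=6
i=5 t=10 v=3: → [10,20); WM=10; [0,10) fires=4
i=6 t=7 v=5: DROP (t<10-1); WM=10
i=7 t=10 v=6: → [10,20); WM=10
i=8 t=10 v=6: → [10,20); WM=10
i=9 t=15 v=2: → [10,20); WM=10
i=10 t=18 v=6: → [10,20); WM=10
i=11 t=18 v=8: → [10,20); WM=18
i=12 t=20 v=3: → [20,30); WM=18
i=13 t=21 v=8: → [20,30); WM=18
i=14 t=27 v=1: → [20,30); WM=27; [10,20) fires=4
i=15 t=28 v=3: → [20,30); WM=27
i=16 t=33 v=9: → [30,40); WM=27
i=17 t=37 v=8: → [30,40); WM=37; [20,30) fires=3
i=18 t=41 v=5: → [40,50); WM=37
i=19 t=32 v=6: DROP (t<37-1); WM=37
i=20 t=42 v=2: → [40,50); WM=42; [30,40) fires=2
i=21 t=42 v=9: → [40,50); WM=42
i=22 t=42 v=9: → [40,50); WM=42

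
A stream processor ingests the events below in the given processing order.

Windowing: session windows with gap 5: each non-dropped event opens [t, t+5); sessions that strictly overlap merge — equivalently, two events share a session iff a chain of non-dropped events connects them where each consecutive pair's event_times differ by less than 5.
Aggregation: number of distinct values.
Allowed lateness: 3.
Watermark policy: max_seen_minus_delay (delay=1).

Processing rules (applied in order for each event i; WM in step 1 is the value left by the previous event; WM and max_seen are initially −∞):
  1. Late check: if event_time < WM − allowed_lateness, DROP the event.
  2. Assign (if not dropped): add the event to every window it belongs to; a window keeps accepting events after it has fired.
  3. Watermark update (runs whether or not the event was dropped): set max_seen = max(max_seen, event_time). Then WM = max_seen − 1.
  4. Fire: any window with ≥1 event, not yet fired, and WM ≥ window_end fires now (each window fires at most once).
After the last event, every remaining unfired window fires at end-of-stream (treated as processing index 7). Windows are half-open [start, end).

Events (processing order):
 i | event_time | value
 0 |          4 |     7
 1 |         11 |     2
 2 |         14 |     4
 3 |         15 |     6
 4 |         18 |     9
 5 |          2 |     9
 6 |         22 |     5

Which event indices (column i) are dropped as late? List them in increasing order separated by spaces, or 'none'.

i=0 t=4 v=7: → [4,9); WM=3
i=1 t=11 v=2: → [11,16); WM=10
i=2 t=14 v=4: → [11,19); WM=13
i=3 t=15 v=6: → [11,20); WM=14
i=4 t=18 v=9: → [11,23); WM=17
i=5 t=2 v=9: DROP (t<17-3); WM=17
i=6 t=22 v=5: → [11,27); WM=21

5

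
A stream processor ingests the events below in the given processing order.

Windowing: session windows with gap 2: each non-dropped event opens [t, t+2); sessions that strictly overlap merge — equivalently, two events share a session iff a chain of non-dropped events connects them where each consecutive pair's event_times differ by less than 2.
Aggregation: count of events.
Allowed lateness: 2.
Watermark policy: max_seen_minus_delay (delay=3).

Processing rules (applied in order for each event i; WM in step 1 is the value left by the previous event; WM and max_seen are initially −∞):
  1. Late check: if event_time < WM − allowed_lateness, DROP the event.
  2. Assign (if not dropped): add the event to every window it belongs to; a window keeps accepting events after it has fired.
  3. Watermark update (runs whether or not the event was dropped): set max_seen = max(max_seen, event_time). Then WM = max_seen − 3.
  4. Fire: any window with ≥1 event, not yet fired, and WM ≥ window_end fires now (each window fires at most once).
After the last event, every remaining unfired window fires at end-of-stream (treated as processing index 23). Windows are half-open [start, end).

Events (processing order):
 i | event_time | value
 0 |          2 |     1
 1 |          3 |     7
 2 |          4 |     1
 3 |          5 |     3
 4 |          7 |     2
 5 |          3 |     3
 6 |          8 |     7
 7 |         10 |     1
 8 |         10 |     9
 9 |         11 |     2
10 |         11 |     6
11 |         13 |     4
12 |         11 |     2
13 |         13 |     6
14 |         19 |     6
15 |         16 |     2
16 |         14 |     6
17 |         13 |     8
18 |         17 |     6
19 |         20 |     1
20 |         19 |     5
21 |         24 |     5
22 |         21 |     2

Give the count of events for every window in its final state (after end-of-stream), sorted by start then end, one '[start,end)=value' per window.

[2,7)=5 [7,10)=2 [10,13)=5 [13,16)=3 [16,19)=2 [19,23)=4 [24,26)=1

i=0 t=2 v=1: → [2,4); WM=-1
i=1 t=3 v=7: → [2,5); WM=0
i=2 t=4 v=1: → [2,6); WM=1
i=3 t=5 v=3: → [2,7); WM=2
i=4 t=7 v=2: → [7,9); WM=4
i=5 t=3 v=3: → [2,7); WM=4
i=6 t=8 v=7: → [7,10); WM=5
i=7 t=10 v=1: → [10,12); WM=7
i=8 t=10 v=9: → [10,12); WM=7
i=9 t=11 v=2: → [10,13); WM=8
i=10 t=11 v=6: → [10,13); WM=8
i=11 t=13 v=4: → [13,15); WM=10
i=12 t=11 v=2: → [10,13); WM=10
i=13 t=13 v=6: → [13,15); WM=10
i=14 t=19 v=6: → [19,21); WM=16
i=15 t=16 v=2: → [16,18); WM=16
i=16 t=14 v=6: → [13,16); WM=16
i=17 t=13 v=8: DROP (t<16-2); WM=16
i=18 t=17 v=6: → [16,19); WM=16
i=19 t=20 v=1: → [19,22); WM=17
i=20 t=19 v=5: → [19,22); WM=17
i=21 t=24 v=5: → [24,26); WM=21
i=22 t=21 v=2: → [19,23); WM=21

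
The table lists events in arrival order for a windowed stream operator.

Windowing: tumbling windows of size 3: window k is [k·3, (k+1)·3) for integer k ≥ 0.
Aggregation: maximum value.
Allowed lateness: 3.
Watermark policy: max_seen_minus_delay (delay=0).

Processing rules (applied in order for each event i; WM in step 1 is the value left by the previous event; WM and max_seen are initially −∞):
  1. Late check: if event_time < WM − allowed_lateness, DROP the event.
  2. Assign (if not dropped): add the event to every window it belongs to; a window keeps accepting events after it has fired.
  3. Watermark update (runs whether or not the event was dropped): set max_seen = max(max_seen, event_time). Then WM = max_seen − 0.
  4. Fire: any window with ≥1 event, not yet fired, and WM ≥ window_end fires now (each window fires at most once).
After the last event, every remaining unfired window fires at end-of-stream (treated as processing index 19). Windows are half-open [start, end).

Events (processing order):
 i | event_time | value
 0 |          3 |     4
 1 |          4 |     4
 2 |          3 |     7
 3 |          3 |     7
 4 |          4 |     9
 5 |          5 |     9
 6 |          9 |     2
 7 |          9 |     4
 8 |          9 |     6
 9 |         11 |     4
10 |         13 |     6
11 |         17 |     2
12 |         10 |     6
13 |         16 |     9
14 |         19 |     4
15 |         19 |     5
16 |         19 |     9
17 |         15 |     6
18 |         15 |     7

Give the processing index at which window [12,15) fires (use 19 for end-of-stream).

11

i=0 t=3 v=4: → [3,6); WM=3
i=1 t=4 v=4: → [3,6); WM=4
i=2 t=3 v=7: → [3,6); WM=4
i=3 t=3 v=7: → [3,6); WM=4
i=4 t=4 v=9: → [3,6); WM=4
i=5 t=5 v=9: → [3,6); WM=5
i=6 t=9 v=2: → [9,12); WM=9; [3,6) fires=9
i=7 t=9 v=4: → [9,12); WM=9
i=8 t=9 v=6: → [9,12); WM=9
i=9 t=11 v=4: → [9,12); WM=11
i=10 t=13 v=6: → [12,15); WM=13; [9,12) fires=6
i=11 t=17 v=2: → [15,18); WM=17; [12,15) fires=6
i=12 t=10 v=6: DROP (t<17-3); WM=17
i=13 t=16 v=9: → [15,18); WM=17
i=14 t=19 v=4: → [18,21); WM=19; [15,18) fires=9
i=15 t=19 v=5: → [18,21); WM=19
i=16 t=19 v=9: → [18,21); WM=19
i=17 t=15 v=6: DROP (t<19-3); WM=19
i=18 t=15 v=7: DROP (t<19-3); WM=19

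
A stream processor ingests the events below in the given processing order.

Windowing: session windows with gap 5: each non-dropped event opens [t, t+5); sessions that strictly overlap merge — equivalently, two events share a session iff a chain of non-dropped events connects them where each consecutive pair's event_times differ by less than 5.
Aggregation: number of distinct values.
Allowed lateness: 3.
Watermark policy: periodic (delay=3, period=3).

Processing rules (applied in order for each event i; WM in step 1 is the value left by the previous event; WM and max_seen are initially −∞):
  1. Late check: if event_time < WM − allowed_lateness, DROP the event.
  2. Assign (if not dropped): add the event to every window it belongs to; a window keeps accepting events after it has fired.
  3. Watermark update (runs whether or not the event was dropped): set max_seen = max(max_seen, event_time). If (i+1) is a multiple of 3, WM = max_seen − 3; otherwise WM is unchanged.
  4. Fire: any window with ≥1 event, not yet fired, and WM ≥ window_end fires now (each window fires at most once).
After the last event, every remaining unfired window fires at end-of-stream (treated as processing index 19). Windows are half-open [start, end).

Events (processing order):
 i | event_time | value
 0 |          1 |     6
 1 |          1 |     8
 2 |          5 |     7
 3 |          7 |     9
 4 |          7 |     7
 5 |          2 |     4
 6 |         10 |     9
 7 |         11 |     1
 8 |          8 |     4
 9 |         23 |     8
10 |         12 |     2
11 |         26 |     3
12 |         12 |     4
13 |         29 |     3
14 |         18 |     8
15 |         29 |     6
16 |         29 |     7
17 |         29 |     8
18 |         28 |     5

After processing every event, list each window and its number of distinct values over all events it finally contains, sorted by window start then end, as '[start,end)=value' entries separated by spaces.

i=0 t=1 v=6: → [1,6); WM=−∞
i=1 t=1 v=8: → [1,6); WM=−∞
i=2 t=5 v=7: → [1,10); WM=2
i=3 t=7 v=9: → [1,12); WM=2
i=4 t=7 v=7: → [1,12); WM=2
i=5 t=2 v=4: → [1,12); WM=4
i=6 t=10 v=9: → [1,15); WM=4
i=7 t=11 v=1: → [1,16); WM=4
i=8 t=8 v=4: → [1,16); WM=8
i=9 t=23 v=8: → [23,28); WM=8
i=10 t=12 v=2: → [1,17); WM=8
i=11 t=26 v=3: → [23,31); WM=23
i=12 t=12 v=4: DROP (t<23-3); WM=23
i=13 t=29 v=3: → [23,34); WM=23
i=14 t=18 v=8: DROP (t<23-3); WM=26
i=15 t=29 v=6: → [23,34); WM=26
i=16 t=29 v=7: → [23,34); WM=26
i=17 t=29 v=8: → [23,34); WM=26
i=18 t=28 v=5: → [23,34); WM=26

[1,17)=7 [23,34)=5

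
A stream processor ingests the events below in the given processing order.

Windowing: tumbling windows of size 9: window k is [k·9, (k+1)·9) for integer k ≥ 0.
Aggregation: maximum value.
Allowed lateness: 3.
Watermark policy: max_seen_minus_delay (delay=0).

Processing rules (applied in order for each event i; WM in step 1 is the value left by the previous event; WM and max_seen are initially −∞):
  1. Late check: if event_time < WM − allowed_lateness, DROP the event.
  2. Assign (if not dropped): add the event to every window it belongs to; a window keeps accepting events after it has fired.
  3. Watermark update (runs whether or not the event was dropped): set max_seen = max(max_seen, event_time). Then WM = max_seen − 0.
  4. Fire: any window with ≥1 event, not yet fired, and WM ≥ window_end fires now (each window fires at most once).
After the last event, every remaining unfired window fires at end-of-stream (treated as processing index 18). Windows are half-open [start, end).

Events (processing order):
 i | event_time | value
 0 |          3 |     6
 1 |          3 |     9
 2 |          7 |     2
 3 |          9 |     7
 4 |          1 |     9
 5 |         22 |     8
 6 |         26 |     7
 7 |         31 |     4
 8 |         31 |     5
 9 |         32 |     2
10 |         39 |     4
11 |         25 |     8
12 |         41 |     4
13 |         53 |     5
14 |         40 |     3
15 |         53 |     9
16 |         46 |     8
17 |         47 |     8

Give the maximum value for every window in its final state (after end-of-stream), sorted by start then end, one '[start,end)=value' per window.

[0,9)=9 [9,18)=7 [18,27)=8 [27,36)=5 [36,45)=4 [45,54)=9

i=0 t=3 v=6: → [0,9); WM=3
i=1 t=3 v=9: → [0,9); WM=3
i=2 t=7 v=2: → [0,9); WM=7
i=3 t=9 v=7: → [9,18); WM=9; [0,9) fires=9
i=4 t=1 v=9: DROP (t<9-3); WM=9
i=5 t=22 v=8: → [18,27); WM=22; [9,18) fires=7
i=6 t=26 v=7: → [18,27); WM=26
i=7 t=31 v=4: → [27,36); WM=31; [18,27) fires=8
i=8 t=31 v=5: → [27,36); WM=31
i=9 t=32 v=2: → [27,36); WM=32
i=10 t=39 v=4: → [36,45); WM=39; [27,36) fires=5
i=11 t=25 v=8: DROP (t<39-3); WM=39
i=12 t=41 v=4: → [36,45); WM=41
i=13 t=53 v=5: → [45,54); WM=53; [36,45) fires=4
i=14 t=40 v=3: DROP (t<53-3); WM=53
i=15 t=53 v=9: → [45,54); WM=53
i=16 t=46 v=8: DROP (t<53-3); WM=53
i=17 t=47 v=8: DROP (t<53-3); WM=53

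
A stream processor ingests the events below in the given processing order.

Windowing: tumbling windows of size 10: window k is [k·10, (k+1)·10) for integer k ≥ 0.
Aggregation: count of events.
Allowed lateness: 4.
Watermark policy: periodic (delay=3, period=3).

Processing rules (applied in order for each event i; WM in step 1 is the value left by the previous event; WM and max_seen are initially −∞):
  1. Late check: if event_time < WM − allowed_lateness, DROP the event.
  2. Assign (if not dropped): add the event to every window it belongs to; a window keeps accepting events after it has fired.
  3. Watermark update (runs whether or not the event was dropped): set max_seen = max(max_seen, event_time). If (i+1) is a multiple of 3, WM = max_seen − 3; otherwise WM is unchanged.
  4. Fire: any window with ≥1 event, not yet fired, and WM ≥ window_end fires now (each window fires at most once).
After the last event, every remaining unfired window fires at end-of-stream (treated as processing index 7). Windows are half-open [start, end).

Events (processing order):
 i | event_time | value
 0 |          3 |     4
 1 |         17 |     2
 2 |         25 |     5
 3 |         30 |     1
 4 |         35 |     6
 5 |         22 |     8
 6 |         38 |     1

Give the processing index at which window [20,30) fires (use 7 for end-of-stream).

5

i=0 t=3 v=4: → [0,10); WM=−∞
i=1 t=17 v=2: → [10,20); WM=−∞
i=2 t=25 v=5: → [20,30); WM=22; [0,10) fires=1 [10,20) fires=1
i=3 t=30 v=1: → [30,40); WM=22
i=4 t=35 v=6: → [30,40); WM=22
i=5 t=22 v=8: → [20,30); WM=32; [20,30) fires=2
i=6 t=38 v=1: → [30,40); WM=32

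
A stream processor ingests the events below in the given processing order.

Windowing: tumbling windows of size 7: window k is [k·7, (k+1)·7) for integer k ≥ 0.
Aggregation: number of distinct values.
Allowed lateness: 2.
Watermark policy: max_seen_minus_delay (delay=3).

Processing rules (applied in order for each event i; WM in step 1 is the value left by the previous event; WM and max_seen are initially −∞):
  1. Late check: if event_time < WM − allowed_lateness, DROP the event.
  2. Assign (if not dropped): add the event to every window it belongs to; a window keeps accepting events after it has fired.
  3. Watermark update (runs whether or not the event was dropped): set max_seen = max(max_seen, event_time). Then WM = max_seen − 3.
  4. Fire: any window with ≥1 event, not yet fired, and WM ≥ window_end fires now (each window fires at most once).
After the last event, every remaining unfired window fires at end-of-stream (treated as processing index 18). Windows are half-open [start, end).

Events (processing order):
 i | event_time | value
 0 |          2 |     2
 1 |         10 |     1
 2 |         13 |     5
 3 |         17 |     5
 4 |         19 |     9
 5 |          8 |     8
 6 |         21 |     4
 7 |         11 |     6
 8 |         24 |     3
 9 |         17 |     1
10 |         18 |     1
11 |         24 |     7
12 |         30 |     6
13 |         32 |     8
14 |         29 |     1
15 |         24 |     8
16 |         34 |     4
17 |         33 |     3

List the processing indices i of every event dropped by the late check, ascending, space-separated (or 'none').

i=0 t=2 v=2: → [0,7); WM=-1
i=1 t=10 v=1: → [7,14); WM=7; [0,7) fires=1
i=2 t=13 v=5: → [7,14); WM=10
i=3 t=17 v=5: → [14,21); WM=14; [7,14) fires=2
i=4 t=19 v=9: → [14,21); WM=16
i=5 t=8 v=8: DROP (t<16-2); WM=16
i=6 t=21 v=4: → [21,28); WM=18
i=7 t=11 v=6: DROP (t<18-2); WM=18
i=8 t=24 v=3: → [21,28); WM=21; [14,21) fires=2
i=9 t=17 v=1: DROP (t<21-2); WM=21
i=10 t=18 v=1: DROP (t<21-2); WM=21
i=11 t=24 v=7: → [21,28); WM=21
i=12 t=30 v=6: → [28,35); WM=27
i=13 t=32 v=8: → [28,35); WM=29; [21,28) fires=3
i=14 t=29 v=1: → [28,35); WM=29
i=15 t=24 v=8: DROP (t<29-2); WM=29
i=16 t=34 v=4: → [28,35); WM=31
i=17 t=33 v=3: → [28,35); WM=31

5 7 9 10 15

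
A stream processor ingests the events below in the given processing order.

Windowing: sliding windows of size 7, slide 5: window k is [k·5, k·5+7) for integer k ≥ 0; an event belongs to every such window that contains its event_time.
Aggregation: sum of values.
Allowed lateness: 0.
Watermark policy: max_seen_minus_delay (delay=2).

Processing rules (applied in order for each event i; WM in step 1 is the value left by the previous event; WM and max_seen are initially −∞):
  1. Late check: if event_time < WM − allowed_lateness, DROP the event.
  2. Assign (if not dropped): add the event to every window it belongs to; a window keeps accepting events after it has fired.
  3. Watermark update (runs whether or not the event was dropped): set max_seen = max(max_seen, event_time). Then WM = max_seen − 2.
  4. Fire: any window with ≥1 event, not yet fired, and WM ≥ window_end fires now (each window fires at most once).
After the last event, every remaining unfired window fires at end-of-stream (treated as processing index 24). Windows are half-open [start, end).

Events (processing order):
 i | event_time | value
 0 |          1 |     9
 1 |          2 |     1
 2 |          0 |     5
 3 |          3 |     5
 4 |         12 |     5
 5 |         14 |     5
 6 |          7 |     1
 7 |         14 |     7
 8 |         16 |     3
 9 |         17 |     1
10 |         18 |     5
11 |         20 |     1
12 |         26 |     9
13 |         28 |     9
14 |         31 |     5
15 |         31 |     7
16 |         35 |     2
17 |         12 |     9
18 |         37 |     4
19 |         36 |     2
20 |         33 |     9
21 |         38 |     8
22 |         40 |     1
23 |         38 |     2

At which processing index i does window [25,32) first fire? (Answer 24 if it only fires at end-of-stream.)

16

i=0 t=1 v=9: → [0,7); WM=-1
i=1 t=2 v=1: → [0,7); WM=0
i=2 t=0 v=5: → [0,7); WM=0
i=3 t=3 v=5: → [0,7); WM=1
i=4 t=12 v=5: → [10,17); WM=10; [0,7) fires=20
i=5 t=14 v=5: → [10,17); WM=12
i=6 t=7 v=1: DROP (t<12-0); WM=12
i=7 t=14 v=7: → [10,17); WM=12
i=8 t=16 v=3: → [15,22),[10,17); WM=14
i=9 t=17 v=1: → [15,22); WM=15
i=10 t=18 v=5: → [15,22); WM=16
i=11 t=20 v=1: → [20,27),[15,22); WM=18; [10,17) fires=20
i=12 t=26 v=9: → [25,32),[20,27); WM=24; [15,22) fires=10
i=13 t=28 v=9: → [25,32); WM=26
i=14 t=31 v=5: → [30,37),[25,32); WM=29; [20,27) fires=10
i=15 t=31 v=7: → [30,37),[25,32); WM=29
i=16 t=35 v=2: → [35,42),[30,37); WM=33; [25,32) fires=30
i=17 t=12 v=9: DROP (t<33-0); WM=33
i=18 t=37 v=4: → [35,42); WM=35
i=19 t=36 v=2: → [35,42),[30,37); WM=35
i=20 t=33 v=9: DROP (t<35-0); WM=35
i=21 t=38 v=8: → [35,42); WM=36
i=22 t=40 v=1: → [40,47),[35,42); WM=38; [30,37) fires=16
i=23 t=38 v=2: → [35,42); WM=38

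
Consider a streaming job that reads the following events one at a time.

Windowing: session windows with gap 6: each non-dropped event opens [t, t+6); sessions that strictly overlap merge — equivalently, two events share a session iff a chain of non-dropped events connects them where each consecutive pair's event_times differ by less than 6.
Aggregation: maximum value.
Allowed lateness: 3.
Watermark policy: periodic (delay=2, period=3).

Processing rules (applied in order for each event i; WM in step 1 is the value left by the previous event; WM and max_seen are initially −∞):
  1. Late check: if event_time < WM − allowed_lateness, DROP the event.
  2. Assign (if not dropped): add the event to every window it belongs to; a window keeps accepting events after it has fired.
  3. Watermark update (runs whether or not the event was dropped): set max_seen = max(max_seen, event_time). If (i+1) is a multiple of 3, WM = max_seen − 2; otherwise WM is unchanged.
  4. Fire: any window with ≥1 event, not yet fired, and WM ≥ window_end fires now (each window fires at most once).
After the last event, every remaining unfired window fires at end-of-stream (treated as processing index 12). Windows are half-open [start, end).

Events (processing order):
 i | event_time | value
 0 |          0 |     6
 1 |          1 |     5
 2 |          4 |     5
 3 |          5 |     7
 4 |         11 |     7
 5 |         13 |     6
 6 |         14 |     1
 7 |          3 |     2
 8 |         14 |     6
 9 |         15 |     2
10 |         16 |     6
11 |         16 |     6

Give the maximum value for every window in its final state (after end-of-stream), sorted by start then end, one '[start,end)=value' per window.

[0,11)=7 [11,22)=7

i=0 t=0 v=6: → [0,6); WM=−∞
i=1 t=1 v=5: → [0,7); WM=−∞
i=2 t=4 v=5: → [0,10); WM=2
i=3 t=5 v=7: → [0,11); WM=2
i=4 t=11 v=7: → [11,17); WM=2
i=5 t=13 v=6: → [11,19); WM=11
i=6 t=14 v=1: → [11,20); WM=11
i=7 t=3 v=2: DROP (t<11-3); WM=11
i=8 t=14 v=6: → [11,20); WM=12
i=9 t=15 v=2: → [11,21); WM=12
i=10 t=16 v=6: → [11,22); WM=12
i=11 t=16 v=6: → [11,22); WM=14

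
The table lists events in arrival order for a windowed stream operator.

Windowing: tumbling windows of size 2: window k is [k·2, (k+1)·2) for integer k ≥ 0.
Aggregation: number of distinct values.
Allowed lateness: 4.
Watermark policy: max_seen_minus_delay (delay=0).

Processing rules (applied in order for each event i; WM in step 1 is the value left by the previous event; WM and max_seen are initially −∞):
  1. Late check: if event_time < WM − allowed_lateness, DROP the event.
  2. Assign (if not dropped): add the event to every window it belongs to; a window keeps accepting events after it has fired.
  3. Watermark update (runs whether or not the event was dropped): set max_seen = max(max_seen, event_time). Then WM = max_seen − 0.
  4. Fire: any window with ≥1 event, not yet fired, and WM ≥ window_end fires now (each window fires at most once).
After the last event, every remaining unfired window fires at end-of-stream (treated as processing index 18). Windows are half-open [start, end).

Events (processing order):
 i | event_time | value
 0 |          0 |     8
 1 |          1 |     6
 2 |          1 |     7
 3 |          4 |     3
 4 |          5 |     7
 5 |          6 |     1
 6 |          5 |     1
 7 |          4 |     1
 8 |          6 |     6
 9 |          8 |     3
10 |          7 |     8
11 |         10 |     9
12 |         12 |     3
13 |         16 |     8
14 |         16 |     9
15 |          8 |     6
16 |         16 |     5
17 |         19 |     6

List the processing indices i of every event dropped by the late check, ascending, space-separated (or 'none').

15

i=0 t=0 v=8: → [0,2); WM=0
i=1 t=1 v=6: → [0,2); WM=1
i=2 t=1 v=7: → [0,2); WM=1
i=3 t=4 v=3: → [4,6); WM=4; [0,2) fires=3
i=4 t=5 v=7: → [4,6); WM=5
i=5 t=6 v=1: → [6,8); WM=6; [4,6) fires=2
i=6 t=5 v=1: → [4,6); WM=6
i=7 t=4 v=1: → [4,6); WM=6
i=8 t=6 v=6: → [6,8); WM=6
i=9 t=8 v=3: → [8,10); WM=8; [6,8) fires=2
i=10 t=7 v=8: → [6,8); WM=8
i=11 t=10 v=9: → [10,12); WM=10; [8,10) fires=1
i=12 t=12 v=3: → [12,14); WM=12; [10,12) fires=1
i=13 t=16 v=8: → [16,18); WM=16; [12,14) fires=1
i=14 t=16 v=9: → [16,18); WM=16
i=15 t=8 v=6: DROP (t<16-4); WM=16
i=16 t=16 v=5: → [16,18); WM=16
i=17 t=19 v=6: → [18,20); WM=19; [16,18) fires=3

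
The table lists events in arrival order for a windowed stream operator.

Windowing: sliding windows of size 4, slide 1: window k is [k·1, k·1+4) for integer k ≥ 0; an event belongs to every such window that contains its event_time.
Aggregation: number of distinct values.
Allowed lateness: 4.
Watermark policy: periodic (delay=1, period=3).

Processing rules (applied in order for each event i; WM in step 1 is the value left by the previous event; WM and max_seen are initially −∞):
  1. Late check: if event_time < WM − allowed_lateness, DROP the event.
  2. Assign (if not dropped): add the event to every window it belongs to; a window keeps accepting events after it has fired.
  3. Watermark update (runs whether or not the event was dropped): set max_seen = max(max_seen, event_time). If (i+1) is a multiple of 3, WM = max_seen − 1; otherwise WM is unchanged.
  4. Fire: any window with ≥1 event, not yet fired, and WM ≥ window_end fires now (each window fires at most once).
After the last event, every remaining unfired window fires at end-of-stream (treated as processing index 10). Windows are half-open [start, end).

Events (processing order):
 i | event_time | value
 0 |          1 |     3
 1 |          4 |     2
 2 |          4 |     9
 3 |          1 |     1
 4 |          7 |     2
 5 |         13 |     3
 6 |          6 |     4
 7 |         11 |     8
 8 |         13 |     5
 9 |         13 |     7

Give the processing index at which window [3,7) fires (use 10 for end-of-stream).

i=0 t=1 v=3: → [1,5),[0,4); WM=−∞
i=1 t=4 v=2: → [4,8),[3,7),[2,6),[1,5); WM=−∞
i=2 t=4 v=9: → [4,8),[3,7),[2,6),[1,5); WM=3
i=3 t=1 v=1: → [1,5),[0,4); WM=3
i=4 t=7 v=2: → [7,11),[6,10),[5,9),[4,8); WM=3
i=5 t=13 v=3: → [13,17),[12,16),[11,15),[10,14); WM=12; [0,4) fires=2 [1,5) fires=4 [2,6) fires=2 [3,7) fires=2 [4,8) fires=2 [5,9) fires=1 [6,10) fires=1 [7,11) fires=1
i=6 t=6 v=4: DROP (t<12-4); WM=12
i=7 t=11 v=8: → [11,15),[10,14),[9,13),[8,12); WM=12; [8,12) fires=1
i=8 t=13 v=5: → [13,17),[12,16),[11,15),[10,14); WM=12
i=9 t=13 v=7: → [13,17),[12,16),[11,15),[10,14); WM=12

5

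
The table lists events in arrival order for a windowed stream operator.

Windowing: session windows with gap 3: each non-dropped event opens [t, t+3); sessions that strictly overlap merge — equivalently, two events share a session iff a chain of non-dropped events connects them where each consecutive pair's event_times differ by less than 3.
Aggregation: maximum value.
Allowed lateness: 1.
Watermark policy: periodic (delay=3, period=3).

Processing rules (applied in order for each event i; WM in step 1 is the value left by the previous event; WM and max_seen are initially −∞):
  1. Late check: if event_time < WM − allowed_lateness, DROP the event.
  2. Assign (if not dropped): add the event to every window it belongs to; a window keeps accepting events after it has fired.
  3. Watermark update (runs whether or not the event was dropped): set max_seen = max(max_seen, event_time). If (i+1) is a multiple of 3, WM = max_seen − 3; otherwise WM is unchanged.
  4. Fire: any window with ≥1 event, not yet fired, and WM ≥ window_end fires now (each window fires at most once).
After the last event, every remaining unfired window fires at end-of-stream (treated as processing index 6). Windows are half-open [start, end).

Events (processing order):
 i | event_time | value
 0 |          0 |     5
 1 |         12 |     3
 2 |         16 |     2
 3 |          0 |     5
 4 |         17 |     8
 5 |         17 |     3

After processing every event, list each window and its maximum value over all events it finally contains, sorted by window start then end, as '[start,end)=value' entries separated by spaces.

[0,3)=5 [12,15)=3 [16,20)=8

i=0 t=0 v=5: → [0,3); WM=−∞
i=1 t=12 v=3: → [12,15); WM=−∞
i=2 t=16 v=2: → [16,19); WM=13
i=3 t=0 v=5: DROP (t<13-1); WM=13
i=4 t=17 v=8: → [16,20); WM=13
i=5 t=17 v=3: → [16,20); WM=14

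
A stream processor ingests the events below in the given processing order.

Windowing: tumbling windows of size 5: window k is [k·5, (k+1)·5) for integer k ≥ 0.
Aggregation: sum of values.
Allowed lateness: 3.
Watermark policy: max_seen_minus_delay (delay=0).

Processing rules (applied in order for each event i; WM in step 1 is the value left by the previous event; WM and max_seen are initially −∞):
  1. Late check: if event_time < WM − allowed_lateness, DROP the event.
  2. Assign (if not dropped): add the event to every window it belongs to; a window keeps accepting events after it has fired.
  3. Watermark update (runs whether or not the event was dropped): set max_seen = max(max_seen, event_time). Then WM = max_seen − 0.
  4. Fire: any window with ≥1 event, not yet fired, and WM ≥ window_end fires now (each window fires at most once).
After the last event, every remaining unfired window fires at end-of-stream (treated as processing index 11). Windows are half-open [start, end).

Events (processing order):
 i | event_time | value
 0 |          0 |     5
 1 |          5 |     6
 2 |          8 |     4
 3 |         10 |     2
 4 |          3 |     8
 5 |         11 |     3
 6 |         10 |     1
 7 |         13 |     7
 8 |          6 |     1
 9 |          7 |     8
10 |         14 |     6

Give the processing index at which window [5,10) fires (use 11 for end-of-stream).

3

i=0 t=0 v=5: → [0,5); WM=0
i=1 t=5 v=6: → [5,10); WM=5; [0,5) fires=5
i=2 t=8 v=4: → [5,10); WM=8
i=3 t=10 v=2: → [10,15); WM=10; [5,10) fires=10
i=4 t=3 v=8: DROP (t<10-3); WM=10
i=5 t=11 v=3: → [10,15); WM=11
i=6 t=10 v=1: → [10,15); WM=11
i=7 t=13 v=7: → [10,15); WM=13
i=8 t=6 v=1: DROP (t<13-3); WM=13
i=9 t=7 v=8: DROP (t<13-3); WM=13
i=10 t=14 v=6: → [10,15); WM=14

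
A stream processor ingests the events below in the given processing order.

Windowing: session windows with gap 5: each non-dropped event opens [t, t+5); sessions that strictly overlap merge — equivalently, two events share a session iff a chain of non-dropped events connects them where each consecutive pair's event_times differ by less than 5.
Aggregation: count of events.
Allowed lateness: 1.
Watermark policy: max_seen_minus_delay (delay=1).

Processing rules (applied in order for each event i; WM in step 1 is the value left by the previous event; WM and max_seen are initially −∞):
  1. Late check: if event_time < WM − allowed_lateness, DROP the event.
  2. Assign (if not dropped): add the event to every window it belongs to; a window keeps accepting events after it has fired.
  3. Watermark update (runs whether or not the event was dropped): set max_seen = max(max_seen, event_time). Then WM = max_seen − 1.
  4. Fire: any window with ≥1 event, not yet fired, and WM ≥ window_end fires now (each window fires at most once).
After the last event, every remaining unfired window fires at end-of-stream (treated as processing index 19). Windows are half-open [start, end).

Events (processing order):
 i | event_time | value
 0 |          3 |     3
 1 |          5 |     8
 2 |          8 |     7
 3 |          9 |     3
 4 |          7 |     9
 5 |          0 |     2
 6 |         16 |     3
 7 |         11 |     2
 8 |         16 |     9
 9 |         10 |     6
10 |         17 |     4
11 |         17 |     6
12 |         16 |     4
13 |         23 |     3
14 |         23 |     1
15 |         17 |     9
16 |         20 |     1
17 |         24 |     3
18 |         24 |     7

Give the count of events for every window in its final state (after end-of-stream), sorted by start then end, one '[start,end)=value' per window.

[3,14)=5 [16,22)=5 [23,29)=4

i=0 t=3 v=3: → [3,8); WM=2
i=1 t=5 v=8: → [3,10); WM=4
i=2 t=8 v=7: → [3,13); WM=7
i=3 t=9 v=3: → [3,14); WM=8
i=4 t=7 v=9: → [3,14); WM=8
i=5 t=0 v=2: DROP (t<8-1); WM=8
i=6 t=16 v=3: → [16,21); WM=15
i=7 t=11 v=2: DROP (t<15-1); WM=15
i=8 t=16 v=9: → [16,21); WM=15
i=9 t=10 v=6: DROP (t<15-1); WM=15
i=10 t=17 v=4: → [16,22); WM=16
i=11 t=17 v=6: → [16,22); WM=16
i=12 t=16 v=4: → [16,22); WM=16
i=13 t=23 v=3: → [23,28); WM=22
i=14 t=23 v=1: → [23,28); WM=22
i=15 t=17 v=9: DROP (t<22-1); WM=22
i=16 t=20 v=1: DROP (t<22-1); WM=22
i=17 t=24 v=3: → [23,29); WM=23
i=18 t=24 v=7: → [23,29); WM=23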